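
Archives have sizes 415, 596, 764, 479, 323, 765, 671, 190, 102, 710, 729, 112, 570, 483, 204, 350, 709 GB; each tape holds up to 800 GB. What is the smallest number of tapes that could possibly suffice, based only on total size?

11 tapes

Total size = 415 + 596 + 764 + 479 + 323 + 765 + 671 + 190 + 102 + 710 + 729 + 112 + 570 + 483 + 204 + 350 + 709 = 8172 GB.
⌈8172 / 800⌉ = 11.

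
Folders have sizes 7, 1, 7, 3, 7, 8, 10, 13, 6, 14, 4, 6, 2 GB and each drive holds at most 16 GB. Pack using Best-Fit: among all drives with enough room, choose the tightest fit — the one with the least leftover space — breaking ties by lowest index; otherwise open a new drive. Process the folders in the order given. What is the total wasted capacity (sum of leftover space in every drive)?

8

Put 7 GB in drive 1; 9 GB remain.
Put 1 GB in drive 1; 8 GB remain.
Put 7 GB in drive 1; 1 GB remain.
Put 3 GB in drive 2; 13 GB remain.
Put 7 GB in drive 2; 6 GB remain.
Put 8 GB in drive 3; 8 GB remain.
Put 10 GB in drive 4; 6 GB remain.
Put 13 GB in drive 5; 3 GB remain.
Put 6 GB in drive 2; 0 GB remain.
Put 14 GB in drive 6; 2 GB remain.
Put 4 GB in drive 4; 2 GB remain.
Put 6 GB in drive 3; 2 GB remain.
Put 2 GB in drive 3; 0 GB remain.
6 drives × 16 GB = 96 GB; used 88 GB; unused 8 GB.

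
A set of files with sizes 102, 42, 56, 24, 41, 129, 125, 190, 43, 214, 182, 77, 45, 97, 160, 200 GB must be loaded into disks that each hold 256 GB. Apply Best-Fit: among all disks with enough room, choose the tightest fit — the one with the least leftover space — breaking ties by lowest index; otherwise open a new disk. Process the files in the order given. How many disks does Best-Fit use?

8

disk 1: place 102 GB, 154 GB left
disk 1: place 42 GB, 112 GB left
disk 1: place 56 GB, 56 GB left
disk 1: place 24 GB, 32 GB left
disk 2: place 41 GB, 215 GB left
disk 2: place 129 GB, 86 GB left
disk 3: place 125 GB, 131 GB left
disk 4: place 190 GB, 66 GB left
disk 4: place 43 GB, 23 GB left
disk 5: place 214 GB, 42 GB left
disk 6: place 182 GB, 74 GB left
disk 2: place 77 GB, 9 GB left
disk 6: place 45 GB, 29 GB left
disk 3: place 97 GB, 34 GB left
disk 7: place 160 GB, 96 GB left
disk 8: place 200 GB, 56 GB left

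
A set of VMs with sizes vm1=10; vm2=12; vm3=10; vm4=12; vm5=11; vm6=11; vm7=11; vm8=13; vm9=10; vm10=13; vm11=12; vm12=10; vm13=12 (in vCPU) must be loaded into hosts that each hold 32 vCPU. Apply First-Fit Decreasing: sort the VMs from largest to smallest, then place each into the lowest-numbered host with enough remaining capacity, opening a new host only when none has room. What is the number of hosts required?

Sorted descending: 13, 13, 12, 12, 12, 12, 11, 11, 11, 10, 10, 10, 10.
13 vCPU → host 1 (remaining 19 vCPU)
13 vCPU → host 1 (remaining 6 vCPU)
12 vCPU → host 2 (remaining 20 vCPU)
12 vCPU → host 2 (remaining 8 vCPU)
12 vCPU → host 3 (remaining 20 vCPU)
12 vCPU → host 3 (remaining 8 vCPU)
11 vCPU → host 4 (remaining 21 vCPU)
11 vCPU → host 4 (remaining 10 vCPU)
11 vCPU → host 5 (remaining 21 vCPU)
10 vCPU → host 4 (remaining 0 vCPU)
10 vCPU → host 5 (remaining 11 vCPU)
10 vCPU → host 5 (remaining 1 vCPU)
10 vCPU → host 6 (remaining 22 vCPU)
Final hosts: [13,13] [12,12] [12,12] [11,11,10] [11,10,10] [10].

6 hosts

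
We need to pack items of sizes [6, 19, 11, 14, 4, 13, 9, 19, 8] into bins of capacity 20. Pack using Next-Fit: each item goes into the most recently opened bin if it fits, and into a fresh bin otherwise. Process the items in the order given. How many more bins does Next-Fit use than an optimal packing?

Next-Fit: [6] [19] [11] [14,4] [13] [9] [19] [8] → 8 bins.
Total size 103; any packing needs at least ⌈103/20⌉ = 6 bins.
An optimal packing achieves that bound: [19] [19] [14,6] [13,4] [11,9] [8] → 6 bins.
Excess: 8 − 6 = 2.

2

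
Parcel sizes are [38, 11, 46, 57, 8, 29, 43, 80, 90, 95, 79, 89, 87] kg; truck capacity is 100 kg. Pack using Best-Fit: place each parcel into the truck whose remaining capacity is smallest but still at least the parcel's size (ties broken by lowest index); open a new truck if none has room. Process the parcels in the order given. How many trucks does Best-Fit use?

Put 38 kg in truck 1; 62 kg remain.
Put 11 kg in truck 1; 51 kg remain.
Put 46 kg in truck 1; 5 kg remain.
Put 57 kg in truck 2; 43 kg remain.
Put 8 kg in truck 2; 35 kg remain.
Put 29 kg in truck 2; 6 kg remain.
Put 43 kg in truck 3; 57 kg remain.
Put 80 kg in truck 4; 20 kg remain.
Put 90 kg in truck 5; 10 kg remain.
Put 95 kg in truck 6; 5 kg remain.
Put 79 kg in truck 7; 21 kg remain.
Put 89 kg in truck 8; 11 kg remain.
Put 87 kg in truck 9; 13 kg remain.

9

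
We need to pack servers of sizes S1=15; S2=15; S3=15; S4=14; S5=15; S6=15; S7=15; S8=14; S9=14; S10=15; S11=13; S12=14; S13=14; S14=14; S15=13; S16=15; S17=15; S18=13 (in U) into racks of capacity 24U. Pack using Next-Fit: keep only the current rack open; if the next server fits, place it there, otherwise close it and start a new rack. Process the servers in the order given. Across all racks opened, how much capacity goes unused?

174

S1 (15U) → rack 1 (remaining 9U)
S2 (15U) → rack 2 (remaining 9U)
S3 (15U) → rack 3 (remaining 9U)
S4 (14U) → rack 4 (remaining 10U)
S5 (15U) → rack 5 (remaining 9U)
S6 (15U) → rack 6 (remaining 9U)
S7 (15U) → rack 7 (remaining 9U)
S8 (14U) → rack 8 (remaining 10U)
S9 (14U) → rack 9 (remaining 10U)
S10 (15U) → rack 10 (remaining 9U)
S11 (13U) → rack 11 (remaining 11U)
S12 (14U) → rack 12 (remaining 10U)
S13 (14U) → rack 13 (remaining 10U)
S14 (14U) → rack 14 (remaining 10U)
S15 (13U) → rack 15 (remaining 11U)
S16 (15U) → rack 16 (remaining 9U)
S17 (15U) → rack 17 (remaining 9U)
S18 (13U) → rack 18 (remaining 11U)
18 racks × 24U = 432U; used 258U; unused 174U.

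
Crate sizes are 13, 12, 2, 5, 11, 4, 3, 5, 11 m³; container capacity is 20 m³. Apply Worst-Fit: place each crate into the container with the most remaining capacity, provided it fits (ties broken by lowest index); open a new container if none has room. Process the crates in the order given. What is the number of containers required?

4 containers

13 m³ → container 1 (remaining 7 m³)
12 m³ → container 2 (remaining 8 m³)
2 m³ → container 2 (remaining 6 m³)
5 m³ → container 1 (remaining 2 m³)
11 m³ → container 3 (remaining 9 m³)
4 m³ → container 3 (remaining 5 m³)
3 m³ → container 2 (remaining 3 m³)
5 m³ → container 3 (remaining 0 m³)
11 m³ → container 4 (remaining 9 m³)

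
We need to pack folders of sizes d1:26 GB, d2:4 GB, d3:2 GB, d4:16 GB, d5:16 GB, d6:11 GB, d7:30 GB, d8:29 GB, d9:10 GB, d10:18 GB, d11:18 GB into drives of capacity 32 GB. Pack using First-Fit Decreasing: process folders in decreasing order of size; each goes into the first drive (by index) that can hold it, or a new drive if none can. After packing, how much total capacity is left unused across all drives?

Sorted descending: 30, 29, 26, 18, 18, 16, 16, 11, 10, 4, 2.
drive 1: place 30 GB, 2 GB left
drive 2: place 29 GB, 3 GB left
drive 3: place 26 GB, 6 GB left
drive 4: place 18 GB, 14 GB left
drive 5: place 18 GB, 14 GB left
drive 6: place 16 GB, 16 GB left
drive 6: place 16 GB, 0 GB left
drive 4: place 11 GB, 3 GB left
drive 5: place 10 GB, 4 GB left
drive 3: place 4 GB, 2 GB left
drive 1: place 2 GB, 0 GB left
6 drives × 32 GB = 192 GB; used 180 GB; unused 12 GB.

12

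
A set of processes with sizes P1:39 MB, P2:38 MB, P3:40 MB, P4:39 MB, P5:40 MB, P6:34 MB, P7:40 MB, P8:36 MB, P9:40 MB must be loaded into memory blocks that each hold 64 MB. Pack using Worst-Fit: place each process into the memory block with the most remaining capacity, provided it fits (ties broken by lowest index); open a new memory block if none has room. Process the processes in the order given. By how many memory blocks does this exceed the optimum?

Worst-Fit: [39] [38] [40] [39] [40] [34] [40] [36] [40] → 9 memory blocks.
9 processes exceed 32 MB (half the capacity), and no two of those can share a memory block, so at least 9 memory blocks are needed.
So 9 is already optimal.

0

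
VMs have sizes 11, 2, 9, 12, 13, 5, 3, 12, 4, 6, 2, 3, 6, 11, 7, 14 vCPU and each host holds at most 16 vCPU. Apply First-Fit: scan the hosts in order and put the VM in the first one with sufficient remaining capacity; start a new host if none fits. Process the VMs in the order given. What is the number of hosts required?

9

11 vCPU → host 1 (remaining 5 vCPU)
2 vCPU → host 1 (remaining 3 vCPU)
9 vCPU → host 2 (remaining 7 vCPU)
12 vCPU → host 3 (remaining 4 vCPU)
13 vCPU → host 4 (remaining 3 vCPU)
5 vCPU → host 2 (remaining 2 vCPU)
3 vCPU → host 1 (remaining 0 vCPU)
12 vCPU → host 5 (remaining 4 vCPU)
4 vCPU → host 3 (remaining 0 vCPU)
6 vCPU → host 6 (remaining 10 vCPU)
2 vCPU → host 2 (remaining 0 vCPU)
3 vCPU → host 4 (remaining 0 vCPU)
6 vCPU → host 6 (remaining 4 vCPU)
11 vCPU → host 7 (remaining 5 vCPU)
7 vCPU → host 8 (remaining 9 vCPU)
14 vCPU → host 9 (remaining 2 vCPU)
Final hosts: [11,2,3] [9,5,2] [12,4] [13,3] [12] [6,6] [11] [7] [14].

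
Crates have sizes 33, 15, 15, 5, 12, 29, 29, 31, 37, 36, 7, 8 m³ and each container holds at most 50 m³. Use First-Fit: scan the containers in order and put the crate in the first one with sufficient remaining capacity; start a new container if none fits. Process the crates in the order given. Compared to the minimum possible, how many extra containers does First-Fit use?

1

First-Fit: [33,15] [15,5,12,7,8] [29] [29] [31] [37] [36] → 7 containers.
Total size 257 m³; any packing needs at least ⌈257/50⌉ = 6 containers.
An optimal packing achieves that bound: [37,12] [36,8,5] [33,15] [31,15] [29,7] [29] → 6 containers.
Excess: 7 − 6 = 1.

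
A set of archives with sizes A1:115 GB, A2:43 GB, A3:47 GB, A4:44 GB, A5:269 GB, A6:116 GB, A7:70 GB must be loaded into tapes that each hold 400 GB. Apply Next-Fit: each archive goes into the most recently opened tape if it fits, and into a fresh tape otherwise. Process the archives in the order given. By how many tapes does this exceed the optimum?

Next-Fit: [115,43,47,44] [269,116] [70] → 3 tapes.
Total size 704 GB; any packing needs at least ⌈704/400⌉ = 2 tapes.
An optimal packing achieves that bound: [269,116] [115,70,47,44,43] → 2 tapes.
Excess: 3 − 2 = 1.

1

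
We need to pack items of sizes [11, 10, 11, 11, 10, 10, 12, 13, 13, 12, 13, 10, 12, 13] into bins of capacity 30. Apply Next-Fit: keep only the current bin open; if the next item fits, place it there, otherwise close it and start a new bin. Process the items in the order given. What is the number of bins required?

7

Put 11 in bin 1; 19 remain.
Put 10 in bin 1; 9 remain.
Put 11 in bin 2; 19 remain.
Put 11 in bin 2; 8 remain.
Put 10 in bin 3; 20 remain.
Put 10 in bin 3; 10 remain.
Put 12 in bin 4; 18 remain.
Put 13 in bin 4; 5 remain.
Put 13 in bin 5; 17 remain.
Put 12 in bin 5; 5 remain.
Put 13 in bin 6; 17 remain.
Put 10 in bin 6; 7 remain.
Put 12 in bin 7; 18 remain.
Put 13 in bin 7; 5 remain.
Final bins: [11,10] [11,11] [10,10] [12,13] [13,12] [13,10] [12,13].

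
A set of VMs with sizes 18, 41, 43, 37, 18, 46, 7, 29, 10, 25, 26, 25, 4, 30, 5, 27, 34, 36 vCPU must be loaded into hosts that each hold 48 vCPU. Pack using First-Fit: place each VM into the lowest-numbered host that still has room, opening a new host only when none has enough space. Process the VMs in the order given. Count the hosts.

host 1: place 18 vCPU, 30 vCPU left
host 2: place 41 vCPU, 7 vCPU left
host 3: place 43 vCPU, 5 vCPU left
host 4: place 37 vCPU, 11 vCPU left
host 1: place 18 vCPU, 12 vCPU left
host 5: place 46 vCPU, 2 vCPU left
host 1: place 7 vCPU, 5 vCPU left
host 6: place 29 vCPU, 19 vCPU left
host 4: place 10 vCPU, 1 vCPU left
host 7: place 25 vCPU, 23 vCPU left
host 8: place 26 vCPU, 22 vCPU left
host 9: place 25 vCPU, 23 vCPU left
host 1: place 4 vCPU, 1 vCPU left
host 10: place 30 vCPU, 18 vCPU left
host 2: place 5 vCPU, 2 vCPU left
host 11: place 27 vCPU, 21 vCPU left
host 12: place 34 vCPU, 14 vCPU left
host 13: place 36 vCPU, 12 vCPU left

13 hosts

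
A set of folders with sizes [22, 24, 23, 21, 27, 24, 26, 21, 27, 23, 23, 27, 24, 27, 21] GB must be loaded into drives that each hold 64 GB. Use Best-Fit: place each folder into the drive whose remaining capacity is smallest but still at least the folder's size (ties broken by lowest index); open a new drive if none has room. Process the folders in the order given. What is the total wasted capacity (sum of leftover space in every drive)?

152

drive 1: place 22 GB, 42 GB left
drive 1: place 24 GB, 18 GB left
drive 2: place 23 GB, 41 GB left
drive 2: place 21 GB, 20 GB left
drive 3: place 27 GB, 37 GB left
drive 3: place 24 GB, 13 GB left
drive 4: place 26 GB, 38 GB left
drive 4: place 21 GB, 17 GB left
drive 5: place 27 GB, 37 GB left
drive 5: place 23 GB, 14 GB left
drive 6: place 23 GB, 41 GB left
drive 6: place 27 GB, 14 GB left
drive 7: place 24 GB, 40 GB left
drive 7: place 27 GB, 13 GB left
drive 8: place 21 GB, 43 GB left
8 drives × 64 GB = 512 GB; used 360 GB; unused 152 GB.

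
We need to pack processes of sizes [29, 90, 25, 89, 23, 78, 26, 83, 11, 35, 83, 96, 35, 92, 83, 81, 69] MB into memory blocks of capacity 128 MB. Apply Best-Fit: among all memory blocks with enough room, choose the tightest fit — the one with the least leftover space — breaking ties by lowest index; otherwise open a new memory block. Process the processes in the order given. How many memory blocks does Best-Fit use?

10

memory block 1: place 29 MB, 99 MB left
memory block 1: place 90 MB, 9 MB left
memory block 2: place 25 MB, 103 MB left
memory block 2: place 89 MB, 14 MB left
memory block 3: place 23 MB, 105 MB left
memory block 3: place 78 MB, 27 MB left
memory block 3: place 26 MB, 1 MB left
memory block 4: place 83 MB, 45 MB left
memory block 2: place 11 MB, 3 MB left
memory block 4: place 35 MB, 10 MB left
memory block 5: place 83 MB, 45 MB left
memory block 6: place 96 MB, 32 MB left
memory block 5: place 35 MB, 10 MB left
memory block 7: place 92 MB, 36 MB left
memory block 8: place 83 MB, 45 MB left
memory block 9: place 81 MB, 47 MB left
memory block 10: place 69 MB, 59 MB left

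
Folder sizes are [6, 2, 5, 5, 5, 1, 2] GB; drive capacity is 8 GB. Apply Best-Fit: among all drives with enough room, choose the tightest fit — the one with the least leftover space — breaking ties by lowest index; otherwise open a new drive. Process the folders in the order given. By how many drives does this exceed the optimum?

Best-Fit: [6,2] [5,1,2] [5] [5] → 4 drives.
Total size 26 GB; any packing needs at least ⌈26/8⌉ = 4 drives.
So 4 is already optimal.

0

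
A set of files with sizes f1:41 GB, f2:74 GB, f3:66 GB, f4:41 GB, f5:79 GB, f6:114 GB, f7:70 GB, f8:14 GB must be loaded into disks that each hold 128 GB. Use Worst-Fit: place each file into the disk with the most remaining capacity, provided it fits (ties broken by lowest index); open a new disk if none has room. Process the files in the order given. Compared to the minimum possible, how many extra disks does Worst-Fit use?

0

Worst-Fit: [41,74] [66,41] [79] [114] [70,14] → 5 disks.
5 files exceed 64 GB (half the capacity), and no two of those can share a disk, so at least 5 disks are needed.
So 5 is already optimal.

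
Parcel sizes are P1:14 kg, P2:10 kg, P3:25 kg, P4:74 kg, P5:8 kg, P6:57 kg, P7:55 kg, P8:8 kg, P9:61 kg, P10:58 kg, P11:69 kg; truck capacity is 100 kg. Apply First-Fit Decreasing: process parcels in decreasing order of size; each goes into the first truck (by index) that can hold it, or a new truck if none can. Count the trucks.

6

Sorted descending: 74, 69, 61, 58, 57, 55, 25, 14, 10, 8, 8.
truck 1: place 74 kg, 26 kg left
truck 2: place 69 kg, 31 kg left
truck 3: place 61 kg, 39 kg left
truck 4: place 58 kg, 42 kg left
truck 5: place 57 kg, 43 kg left
truck 6: place 55 kg, 45 kg left
truck 1: place 25 kg, 1 kg left
truck 2: place 14 kg, 17 kg left
truck 2: place 10 kg, 7 kg left
truck 3: place 8 kg, 31 kg left
truck 3: place 8 kg, 23 kg left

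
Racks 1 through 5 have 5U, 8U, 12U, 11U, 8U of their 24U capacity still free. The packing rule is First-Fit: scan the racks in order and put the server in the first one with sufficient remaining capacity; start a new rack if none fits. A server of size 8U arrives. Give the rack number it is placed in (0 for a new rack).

2

Racks with room: rack 2 (8U), rack 3 (12U), rack 4 (11U), rack 5 (8U).
The first with room is rack 2.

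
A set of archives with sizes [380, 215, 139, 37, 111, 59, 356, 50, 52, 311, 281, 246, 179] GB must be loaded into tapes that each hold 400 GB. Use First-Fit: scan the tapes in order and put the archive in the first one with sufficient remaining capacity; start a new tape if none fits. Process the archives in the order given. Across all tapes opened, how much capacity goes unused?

380 GB → tape 1 (remaining 20 GB)
215 GB → tape 2 (remaining 185 GB)
139 GB → tape 2 (remaining 46 GB)
37 GB → tape 2 (remaining 9 GB)
111 GB → tape 3 (remaining 289 GB)
59 GB → tape 3 (remaining 230 GB)
356 GB → tape 4 (remaining 44 GB)
50 GB → tape 3 (remaining 180 GB)
52 GB → tape 3 (remaining 128 GB)
311 GB → tape 5 (remaining 89 GB)
281 GB → tape 6 (remaining 119 GB)
246 GB → tape 7 (remaining 154 GB)
179 GB → tape 8 (remaining 221 GB)
8 tapes × 400 GB = 3200 GB; used 2416 GB; unused 784 GB.

784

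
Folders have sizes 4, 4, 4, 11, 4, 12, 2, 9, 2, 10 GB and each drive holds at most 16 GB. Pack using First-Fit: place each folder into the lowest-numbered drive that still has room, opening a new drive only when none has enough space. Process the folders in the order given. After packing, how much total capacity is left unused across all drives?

18

4 GB → drive 1 (remaining 12 GB)
4 GB → drive 1 (remaining 8 GB)
4 GB → drive 1 (remaining 4 GB)
11 GB → drive 2 (remaining 5 GB)
4 GB → drive 1 (remaining 0 GB)
12 GB → drive 3 (remaining 4 GB)
2 GB → drive 2 (remaining 3 GB)
9 GB → drive 4 (remaining 7 GB)
2 GB → drive 2 (remaining 1 GB)
10 GB → drive 5 (remaining 6 GB)
5 drives × 16 GB = 80 GB; used 62 GB; unused 18 GB.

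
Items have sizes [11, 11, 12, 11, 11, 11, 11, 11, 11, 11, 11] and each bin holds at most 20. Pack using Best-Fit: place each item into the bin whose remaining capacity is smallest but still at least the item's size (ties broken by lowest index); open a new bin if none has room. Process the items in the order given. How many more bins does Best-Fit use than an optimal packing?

0

Best-Fit: [11] [11] [12] [11] [11] [11] [11] [11] [11] [11] [11] → 11 bins.
11 items exceed 10 (half the capacity), and no two of those can share a bin, so at least 11 bins are needed.
So 11 is already optimal.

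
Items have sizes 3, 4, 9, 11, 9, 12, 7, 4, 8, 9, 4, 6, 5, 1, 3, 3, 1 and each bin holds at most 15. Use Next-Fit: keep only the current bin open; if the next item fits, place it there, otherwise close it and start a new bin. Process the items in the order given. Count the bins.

bin 1: place 3, 12 left
bin 1: place 4, 8 left
bin 2: place 9, 6 left
bin 3: place 11, 4 left
bin 4: place 9, 6 left
bin 5: place 12, 3 left
bin 6: place 7, 8 left
bin 6: place 4, 4 left
bin 7: place 8, 7 left
bin 8: place 9, 6 left
bin 8: place 4, 2 left
bin 9: place 6, 9 left
bin 9: place 5, 4 left
bin 9: place 1, 3 left
bin 9: place 3, 0 left
bin 10: place 3, 12 left
bin 10: place 1, 11 left

10 bins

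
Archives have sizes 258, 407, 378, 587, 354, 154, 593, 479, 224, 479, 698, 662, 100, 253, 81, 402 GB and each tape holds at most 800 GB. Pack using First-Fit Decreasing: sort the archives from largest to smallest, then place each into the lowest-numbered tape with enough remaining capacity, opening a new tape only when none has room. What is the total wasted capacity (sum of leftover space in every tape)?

1091

Sorted descending: 698, 662, 593, 587, 479, 479, 407, 402, 378, 354, 258, 253, 224, 154, 100, 81.
tape 1: place 698 GB, 102 GB left
tape 2: place 662 GB, 138 GB left
tape 3: place 593 GB, 207 GB left
tape 4: place 587 GB, 213 GB left
tape 5: place 479 GB, 321 GB left
tape 6: place 479 GB, 321 GB left
tape 7: place 407 GB, 393 GB left
tape 8: place 402 GB, 398 GB left
tape 7: place 378 GB, 15 GB left
tape 8: place 354 GB, 44 GB left
tape 5: place 258 GB, 63 GB left
tape 6: place 253 GB, 68 GB left
tape 9: place 224 GB, 576 GB left
tape 3: place 154 GB, 53 GB left
tape 1: place 100 GB, 2 GB left
tape 2: place 81 GB, 57 GB left
9 tapes × 800 GB = 7200 GB; used 6109 GB; unused 1091 GB.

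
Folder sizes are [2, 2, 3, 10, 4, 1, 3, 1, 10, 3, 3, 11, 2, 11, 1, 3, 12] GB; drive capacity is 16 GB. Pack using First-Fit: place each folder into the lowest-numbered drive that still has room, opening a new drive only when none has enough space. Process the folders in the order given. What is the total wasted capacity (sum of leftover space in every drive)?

Put 2 GB in drive 1; 14 GB remain.
Put 2 GB in drive 1; 12 GB remain.
Put 3 GB in drive 1; 9 GB remain.
Put 10 GB in drive 2; 6 GB remain.
Put 4 GB in drive 1; 5 GB remain.
Put 1 GB in drive 1; 4 GB remain.
Put 3 GB in drive 1; 1 GB remain.
Put 1 GB in drive 1; 0 GB remain.
Put 10 GB in drive 3; 6 GB remain.
Put 3 GB in drive 2; 3 GB remain.
Put 3 GB in drive 2; 0 GB remain.
Put 11 GB in drive 4; 5 GB remain.
Put 2 GB in drive 3; 4 GB remain.
Put 11 GB in drive 5; 5 GB remain.
Put 1 GB in drive 3; 3 GB remain.
Put 3 GB in drive 3; 0 GB remain.
Put 12 GB in drive 6; 4 GB remain.
6 drives × 16 GB = 96 GB; used 82 GB; unused 14 GB.

14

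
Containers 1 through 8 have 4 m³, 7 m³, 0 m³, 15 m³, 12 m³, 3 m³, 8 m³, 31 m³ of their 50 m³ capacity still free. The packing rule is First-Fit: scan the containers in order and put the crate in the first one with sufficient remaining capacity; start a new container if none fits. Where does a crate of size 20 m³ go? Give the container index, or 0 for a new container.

8

Containers with room: container 8 (31 m³).
The first with room is container 8.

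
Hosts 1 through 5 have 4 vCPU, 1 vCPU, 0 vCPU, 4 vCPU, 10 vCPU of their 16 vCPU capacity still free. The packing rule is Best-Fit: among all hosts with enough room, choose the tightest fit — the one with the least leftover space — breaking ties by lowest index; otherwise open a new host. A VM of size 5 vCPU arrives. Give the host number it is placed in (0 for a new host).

Hosts with room: host 5 (10 vCPU).
Tightest fit is host 5 with 10 vCPU free.

5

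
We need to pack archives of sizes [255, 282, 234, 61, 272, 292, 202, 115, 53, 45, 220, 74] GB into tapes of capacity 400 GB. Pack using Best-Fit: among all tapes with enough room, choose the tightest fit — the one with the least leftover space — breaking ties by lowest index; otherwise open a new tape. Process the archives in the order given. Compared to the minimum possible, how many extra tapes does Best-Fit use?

0

Best-Fit: [255,74] [282,61,53] [234] [272,115] [292,45] [202] [220] → 7 tapes.
7 archives exceed 200 GB (half the capacity), and no two of those can share a tape, so at least 7 tapes are needed.
So 7 is already optimal.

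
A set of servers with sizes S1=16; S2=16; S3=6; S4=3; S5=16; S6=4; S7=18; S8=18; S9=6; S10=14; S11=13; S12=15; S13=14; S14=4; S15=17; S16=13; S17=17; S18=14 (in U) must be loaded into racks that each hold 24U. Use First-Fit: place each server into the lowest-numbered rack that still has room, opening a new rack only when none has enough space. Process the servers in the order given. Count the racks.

rack 1: place S1 (16U), 8U left
rack 2: place S2 (16U), 8U left
rack 1: place S3 (6U), 2U left
rack 2: place S4 (3U), 5U left
rack 3: place S5 (16U), 8U left
rack 2: place S6 (4U), 1U left
rack 4: place S7 (18U), 6U left
rack 5: place S8 (18U), 6U left
rack 3: place S9 (6U), 2U left
rack 6: place S10 (14U), 10U left
rack 7: place S11 (13U), 11U left
rack 8: place S12 (15U), 9U left
rack 9: place S13 (14U), 10U left
rack 4: place S14 (4U), 2U left
rack 10: place S15 (17U), 7U left
rack 11: place S16 (13U), 11U left
rack 12: place S17 (17U), 7U left
rack 13: place S18 (14U), 10U left

13 racks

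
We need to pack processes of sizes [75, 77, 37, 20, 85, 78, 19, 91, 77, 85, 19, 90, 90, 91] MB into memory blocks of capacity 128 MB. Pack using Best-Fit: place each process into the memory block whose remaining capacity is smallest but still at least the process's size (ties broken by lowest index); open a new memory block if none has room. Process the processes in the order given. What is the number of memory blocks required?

memory block 1: place 75 MB, 53 MB left
memory block 2: place 77 MB, 51 MB left
memory block 2: place 37 MB, 14 MB left
memory block 1: place 20 MB, 33 MB left
memory block 3: place 85 MB, 43 MB left
memory block 4: place 78 MB, 50 MB left
memory block 1: place 19 MB, 14 MB left
memory block 5: place 91 MB, 37 MB left
memory block 6: place 77 MB, 51 MB left
memory block 7: place 85 MB, 43 MB left
memory block 5: place 19 MB, 18 MB left
memory block 8: place 90 MB, 38 MB left
memory block 9: place 90 MB, 38 MB left
memory block 10: place 91 MB, 37 MB left

10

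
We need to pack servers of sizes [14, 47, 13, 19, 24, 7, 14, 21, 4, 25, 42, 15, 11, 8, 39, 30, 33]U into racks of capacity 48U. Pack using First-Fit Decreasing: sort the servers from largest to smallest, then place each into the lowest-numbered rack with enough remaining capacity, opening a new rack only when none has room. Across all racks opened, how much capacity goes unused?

Sorted descending: 47, 42, 39, 33, 30, 25, 24, 21, 19, 15, 14, 14, 13, 11, 8, 7, 4.
rack 1: place 47U, 1U left
rack 2: place 42U, 6U left
rack 3: place 39U, 9U left
rack 4: place 33U, 15U left
rack 5: place 30U, 18U left
rack 6: place 25U, 23U left
rack 7: place 24U, 24U left
rack 6: place 21U, 2U left
rack 7: place 19U, 5U left
rack 4: place 15U, 0U left
rack 5: place 14U, 4U left
rack 8: place 14U, 34U left
rack 8: place 13U, 21U left
rack 8: place 11U, 10U left
rack 3: place 8U, 1U left
rack 8: place 7U, 3U left
rack 2: place 4U, 2U left
8 racks × 48U = 384U; used 366U; unused 18U.

18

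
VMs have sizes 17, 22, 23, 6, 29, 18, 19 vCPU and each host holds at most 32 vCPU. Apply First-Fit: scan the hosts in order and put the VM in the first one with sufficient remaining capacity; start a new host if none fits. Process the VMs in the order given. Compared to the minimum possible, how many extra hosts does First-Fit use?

First-Fit: [17,6] [22] [23] [29] [18] [19] → 6 hosts.
6 VMs exceed 16 vCPU (half the capacity), and no two of those can share a host, so at least 6 hosts are needed.
So 6 is already optimal.

0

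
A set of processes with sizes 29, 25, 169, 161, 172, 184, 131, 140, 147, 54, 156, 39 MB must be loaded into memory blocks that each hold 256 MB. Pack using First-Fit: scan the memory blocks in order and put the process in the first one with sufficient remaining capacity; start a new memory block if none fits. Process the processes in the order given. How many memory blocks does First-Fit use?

8 memory blocks

Put 29 MB in memory block 1; 227 MB remain.
Put 25 MB in memory block 1; 202 MB remain.
Put 169 MB in memory block 1; 33 MB remain.
Put 161 MB in memory block 2; 95 MB remain.
Put 172 MB in memory block 3; 84 MB remain.
Put 184 MB in memory block 4; 72 MB remain.
Put 131 MB in memory block 5; 125 MB remain.
Put 140 MB in memory block 6; 116 MB remain.
Put 147 MB in memory block 7; 109 MB remain.
Put 54 MB in memory block 2; 41 MB remain.
Put 156 MB in memory block 8; 100 MB remain.
Put 39 MB in memory block 2; 2 MB remain.
Final memory blocks: [29,25,169] [161,54,39] [172] [184] [131] [140] [147] [156].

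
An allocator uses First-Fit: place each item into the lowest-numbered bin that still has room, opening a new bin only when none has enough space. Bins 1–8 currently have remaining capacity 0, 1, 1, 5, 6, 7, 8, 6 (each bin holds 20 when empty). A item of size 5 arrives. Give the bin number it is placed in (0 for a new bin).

4

Bins with room: bin 4 (5), bin 5 (6), bin 6 (7), bin 7 (8), bin 8 (6).
The first with room is bin 4.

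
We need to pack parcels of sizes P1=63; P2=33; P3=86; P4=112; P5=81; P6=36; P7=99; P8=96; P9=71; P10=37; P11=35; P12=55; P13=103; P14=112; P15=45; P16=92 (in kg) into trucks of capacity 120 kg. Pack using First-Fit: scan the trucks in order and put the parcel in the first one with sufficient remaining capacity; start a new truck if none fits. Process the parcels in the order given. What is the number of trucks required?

12

truck 1: place P1 (63 kg), 57 kg left
truck 1: place P2 (33 kg), 24 kg left
truck 2: place P3 (86 kg), 34 kg left
truck 3: place P4 (112 kg), 8 kg left
truck 4: place P5 (81 kg), 39 kg left
truck 4: place P6 (36 kg), 3 kg left
truck 5: place P7 (99 kg), 21 kg left
truck 6: place P8 (96 kg), 24 kg left
truck 7: place P9 (71 kg), 49 kg left
truck 7: place P10 (37 kg), 12 kg left
truck 8: place P11 (35 kg), 85 kg left
truck 8: place P12 (55 kg), 30 kg left
truck 9: place P13 (103 kg), 17 kg left
truck 10: place P14 (112 kg), 8 kg left
truck 11: place P15 (45 kg), 75 kg left
truck 12: place P16 (92 kg), 28 kg left
Final trucks: [63,33] [86] [112] [81,36] [99] [96] [71,37] [35,55] [103] [112] [45] [92].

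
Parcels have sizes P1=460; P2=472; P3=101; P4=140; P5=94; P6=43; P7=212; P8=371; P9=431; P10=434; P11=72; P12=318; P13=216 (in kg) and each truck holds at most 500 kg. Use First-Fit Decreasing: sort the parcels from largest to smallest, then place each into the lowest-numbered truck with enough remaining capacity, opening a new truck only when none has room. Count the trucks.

8

Sorted descending: 472, 460, 434, 431, 371, 318, 216, 212, 140, 101, 94, 72, 43.
truck 1: place 472 kg, 28 kg left
truck 2: place 460 kg, 40 kg left
truck 3: place 434 kg, 66 kg left
truck 4: place 431 kg, 69 kg left
truck 5: place 371 kg, 129 kg left
truck 6: place 318 kg, 182 kg left
truck 7: place 216 kg, 284 kg left
truck 7: place 212 kg, 72 kg left
truck 6: place 140 kg, 42 kg left
truck 5: place 101 kg, 28 kg left
truck 8: place 94 kg, 406 kg left
truck 7: place 72 kg, 0 kg left
truck 3: place 43 kg, 23 kg left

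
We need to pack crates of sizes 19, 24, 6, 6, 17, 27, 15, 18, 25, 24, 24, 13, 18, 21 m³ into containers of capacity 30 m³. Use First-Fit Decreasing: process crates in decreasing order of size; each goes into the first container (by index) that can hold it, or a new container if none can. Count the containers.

11 containers

Sorted descending: 27, 25, 24, 24, 24, 21, 19, 18, 18, 17, 15, 13, 6, 6.
container 1: place 27 m³, 3 m³ left
container 2: place 25 m³, 5 m³ left
container 3: place 24 m³, 6 m³ left
container 4: place 24 m³, 6 m³ left
container 5: place 24 m³, 6 m³ left
container 6: place 21 m³, 9 m³ left
container 7: place 19 m³, 11 m³ left
container 8: place 18 m³, 12 m³ left
container 9: place 18 m³, 12 m³ left
container 10: place 17 m³, 13 m³ left
container 11: place 15 m³, 15 m³ left
container 10: place 13 m³, 0 m³ left
container 3: place 6 m³, 0 m³ left
container 4: place 6 m³, 0 m³ left
Final containers: [27] [25] [24,6] [24,6] [24] [21] [19] [18] [18] [17,13] [15].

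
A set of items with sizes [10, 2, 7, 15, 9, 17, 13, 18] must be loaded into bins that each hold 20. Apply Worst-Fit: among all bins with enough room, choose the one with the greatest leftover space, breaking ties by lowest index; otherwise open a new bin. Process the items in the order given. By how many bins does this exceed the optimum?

Worst-Fit: [10,2,7] [15] [9] [17] [13] [18] → 6 bins.
Total size 91; any packing needs at least ⌈91/20⌉ = 5 bins.
An optimal packing achieves that bound: [18,2] [17] [15] [13,7] [10,9] → 5 bins.
Excess: 6 − 5 = 1.

1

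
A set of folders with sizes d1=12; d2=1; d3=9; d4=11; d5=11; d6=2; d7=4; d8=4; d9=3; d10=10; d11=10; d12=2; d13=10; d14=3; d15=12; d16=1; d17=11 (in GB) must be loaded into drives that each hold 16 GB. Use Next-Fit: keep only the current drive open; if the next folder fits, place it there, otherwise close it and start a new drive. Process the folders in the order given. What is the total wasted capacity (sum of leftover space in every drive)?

44

Put d1 (12 GB) in drive 1; 4 GB remain.
Put d2 (1 GB) in drive 1; 3 GB remain.
Put d3 (9 GB) in drive 2; 7 GB remain.
Put d4 (11 GB) in drive 3; 5 GB remain.
Put d5 (11 GB) in drive 4; 5 GB remain.
Put d6 (2 GB) in drive 4; 3 GB remain.
Put d7 (4 GB) in drive 5; 12 GB remain.
Put d8 (4 GB) in drive 5; 8 GB remain.
Put d9 (3 GB) in drive 5; 5 GB remain.
Put d10 (10 GB) in drive 6; 6 GB remain.
Put d11 (10 GB) in drive 7; 6 GB remain.
Put d12 (2 GB) in drive 7; 4 GB remain.
Put d13 (10 GB) in drive 8; 6 GB remain.
Put d14 (3 GB) in drive 8; 3 GB remain.
Put d15 (12 GB) in drive 9; 4 GB remain.
Put d16 (1 GB) in drive 9; 3 GB remain.
Put d17 (11 GB) in drive 10; 5 GB remain.
10 drives × 16 GB = 160 GB; used 116 GB; unused 44 GB.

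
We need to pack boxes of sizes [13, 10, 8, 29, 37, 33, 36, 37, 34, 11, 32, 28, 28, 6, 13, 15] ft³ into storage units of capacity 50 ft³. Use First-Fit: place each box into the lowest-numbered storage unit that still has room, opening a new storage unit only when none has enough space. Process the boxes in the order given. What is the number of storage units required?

storage unit 1: place 13 ft³, 37 ft³ left
storage unit 1: place 10 ft³, 27 ft³ left
storage unit 1: place 8 ft³, 19 ft³ left
storage unit 2: place 29 ft³, 21 ft³ left
storage unit 3: place 37 ft³, 13 ft³ left
storage unit 4: place 33 ft³, 17 ft³ left
storage unit 5: place 36 ft³, 14 ft³ left
storage unit 6: place 37 ft³, 13 ft³ left
storage unit 7: place 34 ft³, 16 ft³ left
storage unit 1: place 11 ft³, 8 ft³ left
storage unit 8: place 32 ft³, 18 ft³ left
storage unit 9: place 28 ft³, 22 ft³ left
storage unit 10: place 28 ft³, 22 ft³ left
storage unit 1: place 6 ft³, 2 ft³ left
storage unit 2: place 13 ft³, 8 ft³ left
storage unit 4: place 15 ft³, 2 ft³ left

10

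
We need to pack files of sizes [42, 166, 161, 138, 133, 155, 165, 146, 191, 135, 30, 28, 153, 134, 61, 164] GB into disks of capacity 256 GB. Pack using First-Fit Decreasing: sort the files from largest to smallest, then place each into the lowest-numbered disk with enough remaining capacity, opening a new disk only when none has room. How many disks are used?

Sorted descending: 191, 166, 165, 164, 161, 155, 153, 146, 138, 135, 134, 133, 61, 42, 30, 28.
disk 1: place 191 GB, 65 GB left
disk 2: place 166 GB, 90 GB left
disk 3: place 165 GB, 91 GB left
disk 4: place 164 GB, 92 GB left
disk 5: place 161 GB, 95 GB left
disk 6: place 155 GB, 101 GB left
disk 7: place 153 GB, 103 GB left
disk 8: place 146 GB, 110 GB left
disk 9: place 138 GB, 118 GB left
disk 10: place 135 GB, 121 GB left
disk 11: place 134 GB, 122 GB left
disk 12: place 133 GB, 123 GB left
disk 1: place 61 GB, 4 GB left
disk 2: place 42 GB, 48 GB left
disk 2: place 30 GB, 18 GB left
disk 3: place 28 GB, 63 GB left

12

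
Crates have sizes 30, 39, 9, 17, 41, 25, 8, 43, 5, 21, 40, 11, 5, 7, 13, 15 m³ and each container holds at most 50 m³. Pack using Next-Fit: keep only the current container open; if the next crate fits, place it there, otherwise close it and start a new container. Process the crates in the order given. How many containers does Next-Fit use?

10 containers

30 m³ → container 1 (remaining 20 m³)
39 m³ → container 2 (remaining 11 m³)
9 m³ → container 2 (remaining 2 m³)
17 m³ → container 3 (remaining 33 m³)
41 m³ → container 4 (remaining 9 m³)
25 m³ → container 5 (remaining 25 m³)
8 m³ → container 5 (remaining 17 m³)
43 m³ → container 6 (remaining 7 m³)
5 m³ → container 6 (remaining 2 m³)
21 m³ → container 7 (remaining 29 m³)
40 m³ → container 8 (remaining 10 m³)
11 m³ → container 9 (remaining 39 m³)
5 m³ → container 9 (remaining 34 m³)
7 m³ → container 9 (remaining 27 m³)
13 m³ → container 9 (remaining 14 m³)
15 m³ → container 10 (remaining 35 m³)
Final containers: [30] [39,9] [17] [41] [25,8] [43,5] [21] [40] [11,5,7,13] [15].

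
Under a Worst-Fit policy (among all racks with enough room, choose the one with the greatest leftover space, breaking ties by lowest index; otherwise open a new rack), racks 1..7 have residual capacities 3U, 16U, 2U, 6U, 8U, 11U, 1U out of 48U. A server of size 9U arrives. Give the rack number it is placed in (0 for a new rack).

2

Racks with room: rack 2 (16U), rack 6 (11U).
Most room is rack 2 with 16U free.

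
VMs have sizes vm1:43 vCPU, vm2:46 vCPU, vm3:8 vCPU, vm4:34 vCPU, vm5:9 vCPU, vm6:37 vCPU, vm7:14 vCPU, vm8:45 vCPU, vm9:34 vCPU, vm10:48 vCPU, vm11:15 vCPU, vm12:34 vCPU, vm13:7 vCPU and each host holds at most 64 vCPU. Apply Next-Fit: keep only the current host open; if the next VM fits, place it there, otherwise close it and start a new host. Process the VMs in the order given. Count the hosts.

8

vm1 (43 vCPU) → host 1 (remaining 21 vCPU)
vm2 (46 vCPU) → host 2 (remaining 18 vCPU)
vm3 (8 vCPU) → host 2 (remaining 10 vCPU)
vm4 (34 vCPU) → host 3 (remaining 30 vCPU)
vm5 (9 vCPU) → host 3 (remaining 21 vCPU)
vm6 (37 vCPU) → host 4 (remaining 27 vCPU)
vm7 (14 vCPU) → host 4 (remaining 13 vCPU)
vm8 (45 vCPU) → host 5 (remaining 19 vCPU)
vm9 (34 vCPU) → host 6 (remaining 30 vCPU)
vm10 (48 vCPU) → host 7 (remaining 16 vCPU)
vm11 (15 vCPU) → host 7 (remaining 1 vCPU)
vm12 (34 vCPU) → host 8 (remaining 30 vCPU)
vm13 (7 vCPU) → host 8 (remaining 23 vCPU)
Final hosts: [43] [46,8] [34,9] [37,14] [45] [34] [48,15] [34,7].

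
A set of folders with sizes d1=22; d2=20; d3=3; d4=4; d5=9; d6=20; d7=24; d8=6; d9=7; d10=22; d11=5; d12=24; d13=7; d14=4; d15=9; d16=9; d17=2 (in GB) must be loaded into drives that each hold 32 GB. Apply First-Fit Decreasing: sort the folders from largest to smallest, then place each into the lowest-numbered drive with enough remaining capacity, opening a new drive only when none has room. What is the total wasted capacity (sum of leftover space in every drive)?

27

Sorted descending: 24, 24, 22, 22, 20, 20, 9, 9, 9, 7, 7, 6, 5, 4, 4, 3, 2.
drive 1: place 24 GB, 8 GB left
drive 2: place 24 GB, 8 GB left
drive 3: place 22 GB, 10 GB left
drive 4: place 22 GB, 10 GB left
drive 5: place 20 GB, 12 GB left
drive 6: place 20 GB, 12 GB left
drive 3: place 9 GB, 1 GB left
drive 4: place 9 GB, 1 GB left
drive 5: place 9 GB, 3 GB left
drive 1: place 7 GB, 1 GB left
drive 2: place 7 GB, 1 GB left
drive 6: place 6 GB, 6 GB left
drive 6: place 5 GB, 1 GB left
drive 7: place 4 GB, 28 GB left
drive 7: place 4 GB, 24 GB left
drive 5: place 3 GB, 0 GB left
drive 7: place 2 GB, 22 GB left
7 drives × 32 GB = 224 GB; used 197 GB; unused 27 GB.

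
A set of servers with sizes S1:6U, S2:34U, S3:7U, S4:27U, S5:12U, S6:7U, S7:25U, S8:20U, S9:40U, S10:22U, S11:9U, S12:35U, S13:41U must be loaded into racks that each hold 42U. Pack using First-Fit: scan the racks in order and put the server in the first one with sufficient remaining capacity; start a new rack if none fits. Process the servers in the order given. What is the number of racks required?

S1 (6U) → rack 1 (remaining 36U)
S2 (34U) → rack 1 (remaining 2U)
S3 (7U) → rack 2 (remaining 35U)
S4 (27U) → rack 2 (remaining 8U)
S5 (12U) → rack 3 (remaining 30U)
S6 (7U) → rack 2 (remaining 1U)
S7 (25U) → rack 3 (remaining 5U)
S8 (20U) → rack 4 (remaining 22U)
S9 (40U) → rack 5 (remaining 2U)
S10 (22U) → rack 4 (remaining 0U)
S11 (9U) → rack 6 (remaining 33U)
S12 (35U) → rack 7 (remaining 7U)
S13 (41U) → rack 8 (remaining 1U)

8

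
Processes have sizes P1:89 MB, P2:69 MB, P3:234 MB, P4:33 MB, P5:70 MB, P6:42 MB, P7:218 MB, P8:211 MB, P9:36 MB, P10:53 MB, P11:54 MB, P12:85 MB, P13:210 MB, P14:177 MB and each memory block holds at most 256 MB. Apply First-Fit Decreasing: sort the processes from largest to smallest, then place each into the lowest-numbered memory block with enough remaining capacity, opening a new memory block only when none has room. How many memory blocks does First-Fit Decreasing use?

Sorted descending: 234, 218, 211, 210, 177, 89, 85, 70, 69, 54, 53, 42, 36, 33.
memory block 1: place 234 MB, 22 MB left
memory block 2: place 218 MB, 38 MB left
memory block 3: place 211 MB, 45 MB left
memory block 4: place 210 MB, 46 MB left
memory block 5: place 177 MB, 79 MB left
memory block 6: place 89 MB, 167 MB left
memory block 6: place 85 MB, 82 MB left
memory block 5: place 70 MB, 9 MB left
memory block 6: place 69 MB, 13 MB left
memory block 7: place 54 MB, 202 MB left
memory block 7: place 53 MB, 149 MB left
memory block 3: place 42 MB, 3 MB left
memory block 2: place 36 MB, 2 MB left
memory block 4: place 33 MB, 13 MB left

7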